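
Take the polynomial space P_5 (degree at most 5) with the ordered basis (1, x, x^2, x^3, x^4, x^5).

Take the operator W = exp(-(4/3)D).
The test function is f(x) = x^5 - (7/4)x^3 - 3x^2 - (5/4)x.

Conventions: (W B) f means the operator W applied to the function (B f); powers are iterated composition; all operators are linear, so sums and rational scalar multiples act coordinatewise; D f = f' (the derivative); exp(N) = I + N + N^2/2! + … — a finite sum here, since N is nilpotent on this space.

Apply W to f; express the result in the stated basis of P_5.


order-1 term: -(20/3)x^4 + 7x^2 + 8x + 5/3
order-2 term: (160/9)x^3 - (28/3)x - 16/3
order-3 term: -(640/27)x^2 + 112/27
order-4 term: (1280/81)x
order-5 term: -1024/243
the series for exp(-(4/3)D) f terminates at order 5
exp(-(4/3)D) f = x^5 - (20/3)x^4 + (577/36)x^3 - (532/27)x^2 + (4283/324)x - 907/243

g(x) = x^5 - (20/3)x^4 + (577/36)x^3 - (532/27)x^2 + (4283/324)x - 907/243


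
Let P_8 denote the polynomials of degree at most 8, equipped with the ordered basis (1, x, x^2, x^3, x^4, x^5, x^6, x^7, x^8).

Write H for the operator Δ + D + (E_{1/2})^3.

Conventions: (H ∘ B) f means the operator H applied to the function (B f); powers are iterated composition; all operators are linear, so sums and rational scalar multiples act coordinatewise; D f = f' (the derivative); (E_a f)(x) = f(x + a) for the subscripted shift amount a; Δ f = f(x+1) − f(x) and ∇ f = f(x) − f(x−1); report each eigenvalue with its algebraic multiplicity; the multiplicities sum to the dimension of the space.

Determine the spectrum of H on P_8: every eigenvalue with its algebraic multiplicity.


λ = 1 (multiplicity 9)

image of 1: 1
image of x: x + 7/2
image of x^2: x^2 + 7x + 13/4
image of x^3: x^3 + (21/2)x^2 + (39/4)x + 35/8
image of x^4: x^4 + 14x^3 + (39/2)x^2 + (35/2)x + 97/16
image of x^5: x^5 + (35/2)x^4 + (65/2)x^3 + (175/4)x^2 + (485/16)x + 275/32
image of x^6: x^6 + 21x^5 + (195/4)x^4 + (175/2)x^3 + (1455/16)x^2 + (825/16)x + 793/64
image of x^7: x^7 + (49/2)x^6 + (273/4)x^5 + (1225/8)x^4 + (3395/16)x^3 + (5775/32)x^2 + (5551/64)x + 2315/128
image of x^8: x^8 + 28x^7 + 91x^6 + 245x^5 + (3395/8)x^4 + (1925/4)x^3 + (5551/16)x^2 + (2315/16)x + 6817/256
the matrix is upper triangular; its diagonal is (1, 1, 1, 1, 1, 1, 1, 1, 1)
for a triangular matrix the eigenvalues are the diagonal entries, with algebraic multiplicity their repetition count


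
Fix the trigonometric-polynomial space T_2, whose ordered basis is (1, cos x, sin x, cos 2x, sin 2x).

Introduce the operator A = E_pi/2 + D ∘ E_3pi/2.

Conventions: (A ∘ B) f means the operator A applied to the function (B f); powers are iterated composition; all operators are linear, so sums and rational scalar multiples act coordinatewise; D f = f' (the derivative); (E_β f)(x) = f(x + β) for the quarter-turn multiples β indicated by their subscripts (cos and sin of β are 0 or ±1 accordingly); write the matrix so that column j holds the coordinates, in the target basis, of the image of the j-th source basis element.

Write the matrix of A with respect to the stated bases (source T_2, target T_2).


image of 1: 1
image of cos x: cos x - sin x
image of sin x: cos x + sin x
image of cos 2x: -cos 2x + 2sin 2x
image of sin 2x: -2cos 2x - sin 2x
each image's coordinates form column j of the matrix

the matrix is [[1, 0, 0, 0, 0]; [0, 1, 1, 0, 0]; [0, -1, 1, 0, 0]; [0, 0, 0, -1, -2]; [0, 0, 0, 2, -1]] (rows listed top to bottom)


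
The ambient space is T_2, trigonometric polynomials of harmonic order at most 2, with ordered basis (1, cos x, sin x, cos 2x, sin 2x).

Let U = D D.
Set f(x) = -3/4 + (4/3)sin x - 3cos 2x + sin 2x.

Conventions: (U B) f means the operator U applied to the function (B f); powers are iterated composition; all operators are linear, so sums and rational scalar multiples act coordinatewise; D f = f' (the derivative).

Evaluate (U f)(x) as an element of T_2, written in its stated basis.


D f = (4/3)cos x + 2cos 2x + 6sin 2x
D D f = -(4/3)sin x + 12cos 2x - 4sin 2x

the result is g(x) = -(4/3)sin x + 12cos 2x - 4sin 2x


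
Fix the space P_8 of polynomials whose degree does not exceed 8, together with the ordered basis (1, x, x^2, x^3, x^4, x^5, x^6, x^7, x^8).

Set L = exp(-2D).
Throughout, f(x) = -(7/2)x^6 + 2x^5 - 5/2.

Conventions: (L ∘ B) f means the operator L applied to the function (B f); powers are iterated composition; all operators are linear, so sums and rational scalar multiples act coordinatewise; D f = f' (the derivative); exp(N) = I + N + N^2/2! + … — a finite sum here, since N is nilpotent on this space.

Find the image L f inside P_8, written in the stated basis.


the image equals g(x) = -(7/2)x^6 + 44x^5 - 230x^4 + 640x^3 - 1000x^2 + 832x - 581/2

order-1 term: 42x^5 - 20x^4
order-2 term: -210x^4 + 80x^3
order-3 term: 560x^3 - 160x^2
order-4 term: -840x^2 + 160x
order-5 term: 672x - 64
order-6 term: -224
the series for exp(-2D) f terminates at order 6
exp(-2D) f = -(7/2)x^6 + 44x^5 - 230x^4 + 640x^3 - 1000x^2 + 832x - 581/2


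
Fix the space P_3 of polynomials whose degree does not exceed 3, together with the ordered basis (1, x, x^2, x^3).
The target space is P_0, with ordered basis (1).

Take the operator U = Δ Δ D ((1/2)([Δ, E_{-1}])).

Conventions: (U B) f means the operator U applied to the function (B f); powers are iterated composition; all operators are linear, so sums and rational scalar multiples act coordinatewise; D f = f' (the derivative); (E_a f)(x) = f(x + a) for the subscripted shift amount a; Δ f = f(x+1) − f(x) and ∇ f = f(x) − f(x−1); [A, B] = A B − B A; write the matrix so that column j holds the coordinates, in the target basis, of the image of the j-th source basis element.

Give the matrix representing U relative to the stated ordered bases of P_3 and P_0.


the matrix is [[0, 0, 0, 0]] (rows listed top to bottom)

image of 1: 0
image of x: 0
image of x^2: 0
image of x^3: 0
each image's coordinates form column j of the matrix


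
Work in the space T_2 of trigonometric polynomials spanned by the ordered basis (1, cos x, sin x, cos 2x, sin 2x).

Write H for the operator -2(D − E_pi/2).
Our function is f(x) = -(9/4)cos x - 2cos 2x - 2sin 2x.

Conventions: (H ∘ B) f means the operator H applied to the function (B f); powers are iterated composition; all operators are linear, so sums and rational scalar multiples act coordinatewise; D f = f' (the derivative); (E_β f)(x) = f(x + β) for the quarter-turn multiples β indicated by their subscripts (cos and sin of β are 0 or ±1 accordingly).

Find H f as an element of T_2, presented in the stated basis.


D f = (9/4)sin x - 4cos 2x + 4sin 2x
E_pi/2 f = (9/4)sin x + 2cos 2x + 2sin 2x
(-E_pi/2) f = -(9/4)sin x - 2cos 2x - 2sin 2x
(D − E_pi/2) f = -6cos 2x + 2sin 2x
(-2(D − E_pi/2)) f = 12cos 2x - 4sin 2x

g(x) = 12cos 2x - 4sin 2x


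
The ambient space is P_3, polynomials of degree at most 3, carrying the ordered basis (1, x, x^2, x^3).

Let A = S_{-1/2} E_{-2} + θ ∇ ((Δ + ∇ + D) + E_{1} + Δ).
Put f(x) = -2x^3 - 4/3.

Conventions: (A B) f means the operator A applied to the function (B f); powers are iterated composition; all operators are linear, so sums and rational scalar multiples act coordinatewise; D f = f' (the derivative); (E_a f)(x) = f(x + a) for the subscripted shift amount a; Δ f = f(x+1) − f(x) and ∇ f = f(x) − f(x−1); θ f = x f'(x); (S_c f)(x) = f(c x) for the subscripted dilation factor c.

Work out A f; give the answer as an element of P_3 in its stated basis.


E_{-2} f = -2x^3 + 12x^2 - 24x + 44/3
S_{-1/2} E_{-2} f = (1/4)x^3 + 3x^2 + 12x + 44/3
Δ f = -6x^2 - 6x - 2
∇ f = -6x^2 + 6x - 2
D f = -6x^2
(Δ + ∇ + D) f = -18x^2 - 4
E_{1} f = -2x^3 - 6x^2 - 6x - 10/3
Δ f = -6x^2 - 6x - 2
((Δ + ∇ + D) + E_{1} + Δ) f = -2x^3 - 30x^2 - 12x - 28/3
∇ ((Δ + ∇ + D) + E_{1} + Δ) f = -6x^2 - 54x + 16
θ ∇ ((Δ + ∇ + D) + E_{1} + Δ) f = -12x^2 - 54x
(S_{-1/2} E_{-2} + θ ∇ ((Δ + ∇ + D) + E_{1} + Δ)) f = (1/4)x^3 - 9x^2 - 42x + 44/3

g(x) = (1/4)x^3 - 9x^2 - 42x + 44/3


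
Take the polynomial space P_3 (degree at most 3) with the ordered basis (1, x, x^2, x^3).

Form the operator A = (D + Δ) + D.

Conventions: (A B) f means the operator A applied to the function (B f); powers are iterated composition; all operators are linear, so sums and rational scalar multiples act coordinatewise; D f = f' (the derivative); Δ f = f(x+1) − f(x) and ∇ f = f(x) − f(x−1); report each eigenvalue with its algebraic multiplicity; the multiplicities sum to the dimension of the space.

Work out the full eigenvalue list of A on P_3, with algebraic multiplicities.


image of 1: 0
image of x: 3
image of x^2: 6x + 1
image of x^3: 9x^2 + 3x + 1
the matrix is upper triangular; its diagonal is (0, 0, 0, 0)
for a triangular matrix the eigenvalues are the diagonal entries, with algebraic multiplicity their repetition count

λ = 0 (multiplicity 4)


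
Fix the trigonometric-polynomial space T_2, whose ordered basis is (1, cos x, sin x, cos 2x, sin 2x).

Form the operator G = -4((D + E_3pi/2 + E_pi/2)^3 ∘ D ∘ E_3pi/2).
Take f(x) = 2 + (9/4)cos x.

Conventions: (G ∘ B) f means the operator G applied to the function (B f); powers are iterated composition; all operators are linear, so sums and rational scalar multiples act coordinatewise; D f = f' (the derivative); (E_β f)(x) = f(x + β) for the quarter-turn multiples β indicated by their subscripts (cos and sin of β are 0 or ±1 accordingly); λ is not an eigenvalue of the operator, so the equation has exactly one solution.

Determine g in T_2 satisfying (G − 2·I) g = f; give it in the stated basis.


g(x) = -1 - (9/40)cos x + (9/20)sin x

write g with unknown coordinates in the stated basis and equate coefficients in (G − 2·I) g = f
solving from the highest basis element down gives g = -1 - (9/40)cos x + (9/20)sin x
check: G g = (9/5)cos x + (9/10)sin x
so G g − 2·g = 2 + (9/4)cos x = f ✓


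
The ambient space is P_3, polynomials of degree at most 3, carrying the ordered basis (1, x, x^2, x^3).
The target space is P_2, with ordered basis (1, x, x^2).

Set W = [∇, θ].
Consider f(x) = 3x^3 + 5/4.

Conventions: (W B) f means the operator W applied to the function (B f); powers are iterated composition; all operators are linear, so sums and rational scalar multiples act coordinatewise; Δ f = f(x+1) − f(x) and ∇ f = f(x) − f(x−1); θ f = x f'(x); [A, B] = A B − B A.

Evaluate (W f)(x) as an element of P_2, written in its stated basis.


θ f = 9x^3
∇ θ f = 27x^2 - 27x + 9
∇ f = 9x^2 - 9x + 3
θ ∇ f = 18x^2 - 9x
[∇, θ] f = 9x^2 - 18x + 9

g(x) = 9x^2 - 18x + 9


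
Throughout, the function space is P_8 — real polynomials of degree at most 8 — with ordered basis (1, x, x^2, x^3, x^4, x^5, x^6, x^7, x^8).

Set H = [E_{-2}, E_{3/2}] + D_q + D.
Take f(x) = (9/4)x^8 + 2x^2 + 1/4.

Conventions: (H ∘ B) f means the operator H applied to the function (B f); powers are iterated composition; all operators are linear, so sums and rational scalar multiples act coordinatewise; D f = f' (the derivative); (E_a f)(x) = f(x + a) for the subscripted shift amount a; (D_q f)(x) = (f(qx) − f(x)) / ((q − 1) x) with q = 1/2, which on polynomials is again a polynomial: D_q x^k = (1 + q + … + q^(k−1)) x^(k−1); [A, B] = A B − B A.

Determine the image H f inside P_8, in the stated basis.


E_{3/2} f = (9/4)x^8 + 27x^7 + (567/4)x^6 + (1701/4)x^5 + (25515/32)x^4 + (15309/16)x^3 + (46055/64)x^2 + (20067/64)x + 63913/1024
E_{-2} E_{3/2} f = (9/4)x^8 - 9x^7 + (63/4)x^6 - (63/4)x^5 + (315/32)x^4 - (63/16)x^3 + (191/64)x^2 - (137/64)x + 777/1024
E_{-2} f = (9/4)x^8 - 36x^7 + 252x^6 - 1008x^5 + 2520x^4 - 4032x^3 + 4034x^2 - 2312x + 2337/4
E_{3/2} E_{-2} f = (9/4)x^8 - 9x^7 + (63/4)x^6 - (63/4)x^5 + (315/32)x^4 - (63/16)x^3 + (191/64)x^2 - (137/64)x + 777/1024
[E_{-2}, E_{3/2}] f = 0
D_q f = (2295/512)x^7 + 3x
D f = 18x^7 + 4x
([E_{-2}, E_{3/2}] + D_q + D) f = (11511/512)x^7 + 7x

the image equals g(x) = (11511/512)x^7 + 7x


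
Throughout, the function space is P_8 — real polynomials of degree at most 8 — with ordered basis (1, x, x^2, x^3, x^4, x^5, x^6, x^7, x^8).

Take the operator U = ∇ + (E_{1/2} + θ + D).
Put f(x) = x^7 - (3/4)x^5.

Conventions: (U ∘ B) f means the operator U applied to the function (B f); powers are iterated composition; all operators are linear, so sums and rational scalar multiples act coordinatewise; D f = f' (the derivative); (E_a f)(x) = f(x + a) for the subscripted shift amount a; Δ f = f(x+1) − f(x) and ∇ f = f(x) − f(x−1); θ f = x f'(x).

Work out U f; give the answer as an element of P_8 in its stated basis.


∇ f = 7x^6 - 21x^5 + (125/4)x^4 - (55/2)x^3 + (27/2)x^2 - (13/4)x + 1/4
E_{1/2} f = x^7 + (7/2)x^6 + (9/2)x^5 + (5/2)x^4 + (5/16)x^3 - (9/32)x^2 - (1/8)x - 1/64
θ f = 7x^7 - (15/4)x^5
D f = 7x^6 - (15/4)x^4
(E_{1/2} + θ + D) f = 8x^7 + (21/2)x^6 + (3/4)x^5 - (5/4)x^4 + (5/16)x^3 - (9/32)x^2 - (1/8)x - 1/64
(∇ + (E_{1/2} + θ + D)) f = 8x^7 + (35/2)x^6 - (81/4)x^5 + 30x^4 - (435/16)x^3 + (423/32)x^2 - (27/8)x + 15/64

g(x) = 8x^7 + (35/2)x^6 - (81/4)x^5 + 30x^4 - (435/16)x^3 + (423/32)x^2 - (27/8)x + 15/64


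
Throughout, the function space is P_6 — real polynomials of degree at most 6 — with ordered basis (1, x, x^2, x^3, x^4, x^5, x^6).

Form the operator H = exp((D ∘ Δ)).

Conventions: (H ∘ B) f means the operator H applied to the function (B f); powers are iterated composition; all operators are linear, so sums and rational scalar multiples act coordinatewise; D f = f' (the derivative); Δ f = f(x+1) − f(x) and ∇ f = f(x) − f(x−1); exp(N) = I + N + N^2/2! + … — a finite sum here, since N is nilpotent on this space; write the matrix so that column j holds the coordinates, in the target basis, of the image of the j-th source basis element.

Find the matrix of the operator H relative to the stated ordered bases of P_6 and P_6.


image of 1: 1
image of x: x
image of x^2: x^2 + 2
image of x^3: x^3 + 6x + 3
image of x^4: x^4 + 12x^2 + 12x + 16
image of x^5: x^5 + 20x^3 + 30x^2 + 80x + 65
image of x^6: x^6 + 30x^4 + 60x^3 + 240x^2 + 390x + 336
each image's coordinates form column j of the matrix

the matrix is [[1, 0, 2, 3, 16, 65, 336]; [0, 1, 0, 6, 12, 80, 390]; [0, 0, 1, 0, 12, 30, 240]; [0, 0, 0, 1, 0, 20, 60]; [0, 0, 0, 0, 1, 0, 30]; [0, 0, 0, 0, 0, 1, 0]; [0, 0, 0, 0, 0, 0, 1]] (rows listed top to bottom)


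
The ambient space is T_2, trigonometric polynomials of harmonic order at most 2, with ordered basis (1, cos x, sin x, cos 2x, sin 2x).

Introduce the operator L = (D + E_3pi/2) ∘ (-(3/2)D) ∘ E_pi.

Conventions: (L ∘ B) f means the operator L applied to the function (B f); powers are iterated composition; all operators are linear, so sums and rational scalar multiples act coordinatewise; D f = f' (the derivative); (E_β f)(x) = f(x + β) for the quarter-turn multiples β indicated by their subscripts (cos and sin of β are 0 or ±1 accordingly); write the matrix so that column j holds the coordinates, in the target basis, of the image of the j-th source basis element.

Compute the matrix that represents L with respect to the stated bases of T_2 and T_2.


the matrix is [[0, 0, 0, 0, 0]; [0, 0, 0, 0, 0]; [0, 0, 0, 0, 0]; [0, 0, 0, 6, 3]; [0, 0, 0, -3, 6]] (rows listed top to bottom)

image of 1: 0
image of cos x: 0
image of sin x: 0
image of cos 2x: 6cos 2x - 3sin 2x
image of sin 2x: 3cos 2x + 6sin 2x
each image's coordinates form column j of the matrix


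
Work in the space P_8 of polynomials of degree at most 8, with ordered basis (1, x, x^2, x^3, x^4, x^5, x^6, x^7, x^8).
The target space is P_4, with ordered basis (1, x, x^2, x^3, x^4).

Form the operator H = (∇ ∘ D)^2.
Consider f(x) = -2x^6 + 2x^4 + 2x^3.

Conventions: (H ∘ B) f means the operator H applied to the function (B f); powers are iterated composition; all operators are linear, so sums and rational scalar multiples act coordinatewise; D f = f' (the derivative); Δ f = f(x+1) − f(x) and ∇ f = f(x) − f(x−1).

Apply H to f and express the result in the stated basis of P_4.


g(x) = -720x^2 + 1440x - 792

D f = -12x^5 + 8x^3 + 6x^2
∇ D f = -60x^4 + 120x^3 - 96x^2 + 48x - 10
D (∇ ∘ D) f = -240x^3 + 360x^2 - 192x + 48
∇ D (∇ ∘ D) f = -720x^2 + 1440x - 792


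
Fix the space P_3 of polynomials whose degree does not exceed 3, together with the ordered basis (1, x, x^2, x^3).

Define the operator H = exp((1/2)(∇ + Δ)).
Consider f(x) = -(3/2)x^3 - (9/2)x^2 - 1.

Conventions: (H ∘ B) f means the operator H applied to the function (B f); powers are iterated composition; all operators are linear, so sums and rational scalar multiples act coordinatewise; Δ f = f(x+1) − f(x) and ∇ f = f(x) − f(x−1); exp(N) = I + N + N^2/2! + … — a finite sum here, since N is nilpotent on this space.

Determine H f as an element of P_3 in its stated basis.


order-1 term: -(9/2)x^2 - 9x - 3/2
order-2 term: -(9/2)x - 9/2
order-3 term: -3/2
the series for exp((1/2)(∇ + Δ)) f terminates at order 3
exp((1/2)(∇ + Δ)) f = -(3/2)x^3 - 9x^2 - (27/2)x - 17/2

the result is g(x) = -(3/2)x^3 - 9x^2 - (27/2)x - 17/2


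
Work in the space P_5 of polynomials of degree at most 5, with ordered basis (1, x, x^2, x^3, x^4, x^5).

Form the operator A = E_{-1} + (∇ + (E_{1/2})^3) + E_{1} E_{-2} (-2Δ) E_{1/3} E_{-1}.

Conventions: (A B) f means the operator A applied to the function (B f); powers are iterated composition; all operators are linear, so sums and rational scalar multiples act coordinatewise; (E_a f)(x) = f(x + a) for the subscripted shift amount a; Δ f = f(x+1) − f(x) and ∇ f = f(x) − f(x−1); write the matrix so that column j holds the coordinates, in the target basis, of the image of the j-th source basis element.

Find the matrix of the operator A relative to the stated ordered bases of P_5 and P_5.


image of 1: 2
image of x: 2x - 1/2
image of x^2: 2x^2 - x + 83/12
image of x^3: 2x^3 - (3/2)x^2 + (83/4)x - 127/24
image of x^4: 2x^4 - 2x^3 + (83/2)x^2 - (127/6)x + 8683/432
image of x^5: 2x^5 - (5/2)x^4 + (415/6)x^3 - (635/12)x^2 + (43415/432)x - 46301/2592
each image's coordinates form column j of the matrix

the matrix is [[2, -1/2, 83/12, -127/24, 8683/432, -46301/2592]; [0, 2, -1, 83/4, -127/6, 43415/432]; [0, 0, 2, -3/2, 83/2, -635/12]; [0, 0, 0, 2, -2, 415/6]; [0, 0, 0, 0, 2, -5/2]; [0, 0, 0, 0, 0, 2]] (rows listed top to bottom)


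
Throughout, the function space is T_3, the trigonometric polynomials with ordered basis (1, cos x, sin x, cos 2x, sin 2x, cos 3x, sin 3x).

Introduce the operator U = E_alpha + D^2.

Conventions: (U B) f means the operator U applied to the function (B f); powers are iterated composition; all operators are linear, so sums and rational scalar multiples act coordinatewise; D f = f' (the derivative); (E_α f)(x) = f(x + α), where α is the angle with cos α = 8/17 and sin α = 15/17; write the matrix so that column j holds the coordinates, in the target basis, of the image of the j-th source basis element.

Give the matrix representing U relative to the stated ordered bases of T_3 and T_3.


image of 1: 1
image of cos x: -(9/17)cos x - (15/17)sin x
image of sin x: (15/17)cos x - (9/17)sin x
image of cos 2x: -(1317/289)cos 2x - (240/289)sin 2x
image of sin 2x: (240/289)cos 2x - (1317/289)sin 2x
image of cos 3x: -(49105/4913)cos 3x + (495/4913)sin 3x
image of sin 3x: -(495/4913)cos 3x - (49105/4913)sin 3x
each image's coordinates form column j of the matrix

the matrix is [[1, 0, 0, 0, 0, 0, 0]; [0, -9/17, 15/17, 0, 0, 0, 0]; [0, -15/17, -9/17, 0, 0, 0, 0]; [0, 0, 0, -1317/289, 240/289, 0, 0]; [0, 0, 0, -240/289, -1317/289, 0, 0]; [0, 0, 0, 0, 0, -49105/4913, -495/4913]; [0, 0, 0, 0, 0, 495/4913, -49105/4913]] (rows listed top to bottom)


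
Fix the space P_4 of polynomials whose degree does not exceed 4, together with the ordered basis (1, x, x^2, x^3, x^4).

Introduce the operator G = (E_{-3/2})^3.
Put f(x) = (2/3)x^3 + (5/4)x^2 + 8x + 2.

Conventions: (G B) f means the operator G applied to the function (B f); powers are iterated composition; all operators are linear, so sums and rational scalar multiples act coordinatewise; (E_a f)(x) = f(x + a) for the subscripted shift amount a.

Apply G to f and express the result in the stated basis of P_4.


E_{-3/2} f = (2/3)x^3 - (7/4)x^2 + (35/4)x - 151/16
E_{-3/2} E_{-3/2} f = (2/3)x^3 - (19/4)x^2 + (37/2)x - 115/4
E_{-3/2} E_{-3/2} E_{-3/2} f = (2/3)x^3 - (31/4)x^2 + (149/4)x - 1111/16

the result is g(x) = (2/3)x^3 - (31/4)x^2 + (149/4)x - 1111/16


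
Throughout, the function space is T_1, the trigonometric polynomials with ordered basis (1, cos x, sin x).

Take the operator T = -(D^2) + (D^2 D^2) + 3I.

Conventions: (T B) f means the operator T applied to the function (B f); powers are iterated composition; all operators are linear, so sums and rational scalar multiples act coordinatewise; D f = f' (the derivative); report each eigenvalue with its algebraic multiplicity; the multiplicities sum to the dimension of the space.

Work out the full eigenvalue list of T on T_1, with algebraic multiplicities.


image of 1: 3
image of cos x: 5cos x
image of sin x: 5sin x
the matrix is diagonal; its diagonal is (3, 5, 5)
for a triangular matrix the eigenvalues are the diagonal entries, with algebraic multiplicity their repetition count

λ = 3 (multiplicity 1), λ = 5 (multiplicity 2)


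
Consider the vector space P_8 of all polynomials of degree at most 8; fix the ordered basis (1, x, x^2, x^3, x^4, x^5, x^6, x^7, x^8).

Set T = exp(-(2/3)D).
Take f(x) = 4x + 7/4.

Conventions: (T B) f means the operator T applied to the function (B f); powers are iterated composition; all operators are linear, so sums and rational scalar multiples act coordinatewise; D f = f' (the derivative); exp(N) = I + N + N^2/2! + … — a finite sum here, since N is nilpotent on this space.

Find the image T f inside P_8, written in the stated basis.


the image equals g(x) = 4x - 11/12

order-1 term: -8/3
the series for exp(-(2/3)D) f terminates at order 1
exp(-(2/3)D) f = 4x - 11/12


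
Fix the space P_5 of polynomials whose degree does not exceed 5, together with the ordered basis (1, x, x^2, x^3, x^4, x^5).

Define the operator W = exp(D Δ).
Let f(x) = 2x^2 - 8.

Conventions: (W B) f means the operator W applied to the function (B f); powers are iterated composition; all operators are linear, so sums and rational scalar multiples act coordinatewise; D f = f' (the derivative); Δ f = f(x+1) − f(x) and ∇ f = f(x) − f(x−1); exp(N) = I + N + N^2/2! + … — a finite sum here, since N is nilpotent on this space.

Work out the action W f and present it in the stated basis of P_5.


order-1 term: 4
the series for exp(D Δ) f terminates at order 1
exp(D Δ) f = 2x^2 - 4

g(x) = 2x^2 - 4


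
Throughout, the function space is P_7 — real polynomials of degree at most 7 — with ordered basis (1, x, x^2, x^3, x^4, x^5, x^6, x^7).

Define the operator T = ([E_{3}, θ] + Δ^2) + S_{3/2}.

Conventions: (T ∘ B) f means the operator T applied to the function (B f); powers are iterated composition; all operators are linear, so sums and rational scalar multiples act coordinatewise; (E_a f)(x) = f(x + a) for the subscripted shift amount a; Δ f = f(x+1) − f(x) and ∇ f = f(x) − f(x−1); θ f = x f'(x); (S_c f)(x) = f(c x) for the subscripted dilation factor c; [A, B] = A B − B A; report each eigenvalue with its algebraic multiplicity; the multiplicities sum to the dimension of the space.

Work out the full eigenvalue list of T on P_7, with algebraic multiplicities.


image of 1: 1
image of x: (3/2)x + 3
image of x^2: (9/4)x^2 + 6x + 20
image of x^3: (27/8)x^3 + 9x^2 + 60x + 87
image of x^4: (81/16)x^4 + 12x^3 + 120x^2 + 348x + 338
image of x^5: (243/32)x^5 + 15x^4 + 200x^3 + 870x^2 + 1690x + 1245
image of x^6: (729/64)x^6 + 18x^5 + 300x^4 + 1740x^3 + 5070x^2 + 7470x + 4436
image of x^7: (2187/128)x^7 + 21x^6 + 420x^5 + 3045x^4 + 11830x^3 + 26145x^2 + 31052x + 15435
the matrix is upper triangular; its diagonal is (1, 3/2, 9/4, 27/8, 81/16, 243/32, 729/64, 2187/128)
for a triangular matrix the eigenvalues are the diagonal entries, with algebraic multiplicity their repetition count

λ = 1 (multiplicity 1), λ = 3/2 (multiplicity 1), λ = 9/4 (multiplicity 1), λ = 27/8 (multiplicity 1), λ = 81/16 (multiplicity 1), λ = 243/32 (multiplicity 1), λ = 729/64 (multiplicity 1), λ = 2187/128 (multiplicity 1)


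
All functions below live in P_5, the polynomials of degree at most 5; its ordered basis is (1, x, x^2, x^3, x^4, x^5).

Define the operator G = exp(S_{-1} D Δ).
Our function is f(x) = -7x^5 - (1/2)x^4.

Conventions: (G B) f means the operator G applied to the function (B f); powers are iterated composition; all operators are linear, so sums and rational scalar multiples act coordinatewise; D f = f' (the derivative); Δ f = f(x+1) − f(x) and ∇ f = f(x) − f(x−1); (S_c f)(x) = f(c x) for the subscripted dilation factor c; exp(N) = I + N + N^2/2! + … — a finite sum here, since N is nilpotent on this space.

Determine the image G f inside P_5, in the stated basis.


order-1 term: 140x^3 - 216x^2 + 146x - 37
order-2 term: -420x - 6
the series for exp(S_{-1} D Δ) f terminates at order 2
exp(S_{-1} D Δ) f = -7x^5 - (1/2)x^4 + 140x^3 - 216x^2 - 274x - 43

the image equals g(x) = -7x^5 - (1/2)x^4 + 140x^3 - 216x^2 - 274x - 43


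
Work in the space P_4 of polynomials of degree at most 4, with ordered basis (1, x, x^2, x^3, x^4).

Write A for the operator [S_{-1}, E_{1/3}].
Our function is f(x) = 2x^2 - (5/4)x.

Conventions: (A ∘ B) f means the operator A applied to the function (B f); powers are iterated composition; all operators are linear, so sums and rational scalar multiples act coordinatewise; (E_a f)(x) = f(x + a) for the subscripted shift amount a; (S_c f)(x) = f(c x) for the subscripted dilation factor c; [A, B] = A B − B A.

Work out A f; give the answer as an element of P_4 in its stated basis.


the result is g(x) = -(8/3)x - 5/6

E_{1/3} f = 2x^2 + (1/12)x - 7/36
S_{-1} E_{1/3} f = 2x^2 - (1/12)x - 7/36
S_{-1} f = 2x^2 + (5/4)x
E_{1/3} S_{-1} f = 2x^2 + (31/12)x + 23/36
[S_{-1}, E_{1/3}] f = -(8/3)x - 5/6


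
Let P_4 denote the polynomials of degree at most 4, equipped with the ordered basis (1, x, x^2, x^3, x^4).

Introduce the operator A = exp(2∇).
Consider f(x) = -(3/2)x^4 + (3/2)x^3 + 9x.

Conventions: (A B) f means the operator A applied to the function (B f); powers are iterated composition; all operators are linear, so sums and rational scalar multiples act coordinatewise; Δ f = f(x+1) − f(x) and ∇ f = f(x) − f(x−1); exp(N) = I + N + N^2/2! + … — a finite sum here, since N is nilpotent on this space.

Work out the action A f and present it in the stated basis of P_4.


order-1 term: -12x^3 + 27x^2 - 21x + 24
order-2 term: -36x^2 + 90x - 60
order-3 term: -48x + 84
order-4 term: -24
the series for exp(2∇) f terminates at order 4
exp(2∇) f = -(3/2)x^4 - (21/2)x^3 - 9x^2 + 30x + 24

the image equals g(x) = -(3/2)x^4 - (21/2)x^3 - 9x^2 + 30x + 24


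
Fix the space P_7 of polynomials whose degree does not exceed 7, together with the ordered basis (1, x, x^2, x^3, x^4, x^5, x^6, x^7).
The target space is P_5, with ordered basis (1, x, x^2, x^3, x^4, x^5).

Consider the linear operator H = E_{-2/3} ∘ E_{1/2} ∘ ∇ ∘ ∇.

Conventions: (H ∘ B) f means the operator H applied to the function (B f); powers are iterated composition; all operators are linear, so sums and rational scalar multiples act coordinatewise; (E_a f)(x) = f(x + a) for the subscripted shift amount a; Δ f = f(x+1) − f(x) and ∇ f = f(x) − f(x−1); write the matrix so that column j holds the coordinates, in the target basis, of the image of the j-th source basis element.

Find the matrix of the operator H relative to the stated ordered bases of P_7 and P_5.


image of 1: 0
image of x: 0
image of x^2: 2
image of x^3: 6x - 7
image of x^4: 12x^2 - 28x + 55/3
image of x^5: 20x^3 - 70x^2 + (275/3)x - 2345/54
image of x^6: 30x^4 - 140x^3 + 275x^2 - (2345/9)x + 21257/216
image of x^7: 42x^5 - 245x^4 + (1925/3)x^3 - (16415/18)x^2 + (148799/216)x - 282877/1296
each image's coordinates form column j of the matrix

the matrix is [[0, 0, 2, -7, 55/3, -2345/54, 21257/216, -282877/1296]; [0, 0, 0, 6, -28, 275/3, -2345/9, 148799/216]; [0, 0, 0, 0, 12, -70, 275, -16415/18]; [0, 0, 0, 0, 0, 20, -140, 1925/3]; [0, 0, 0, 0, 0, 0, 30, -245]; [0, 0, 0, 0, 0, 0, 0, 42]] (rows listed top to bottom)


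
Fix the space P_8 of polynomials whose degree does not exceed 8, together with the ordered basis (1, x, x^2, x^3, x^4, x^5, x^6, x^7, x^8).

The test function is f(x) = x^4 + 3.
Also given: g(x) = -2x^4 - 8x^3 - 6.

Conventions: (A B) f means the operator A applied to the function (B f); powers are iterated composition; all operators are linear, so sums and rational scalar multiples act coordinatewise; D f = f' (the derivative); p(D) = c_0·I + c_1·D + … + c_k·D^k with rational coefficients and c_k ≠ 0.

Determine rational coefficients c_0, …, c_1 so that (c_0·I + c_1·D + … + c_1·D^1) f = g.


D^0 f = x^4 + 3
D^1 f = 4x^3
matching coefficients of g against c_0 f + c_1 Df + … from the top degree down determines the c_i
solution: c_0 = -2, c_1 = -2

p(D) = -2·I − 2·D, i.e. c_0 = -2, c_1 = -2


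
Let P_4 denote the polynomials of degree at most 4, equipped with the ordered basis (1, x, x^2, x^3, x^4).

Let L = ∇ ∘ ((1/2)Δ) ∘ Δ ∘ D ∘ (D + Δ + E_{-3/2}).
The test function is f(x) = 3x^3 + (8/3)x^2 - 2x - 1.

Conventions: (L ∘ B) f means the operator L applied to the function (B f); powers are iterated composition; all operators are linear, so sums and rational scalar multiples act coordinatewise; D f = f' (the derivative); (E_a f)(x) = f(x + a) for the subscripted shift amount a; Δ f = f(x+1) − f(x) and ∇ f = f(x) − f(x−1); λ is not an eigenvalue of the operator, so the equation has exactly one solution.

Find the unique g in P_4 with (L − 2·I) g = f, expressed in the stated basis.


g(x) = -(3/2)x^3 - (4/3)x^2 + x + 1/2

write g with unknown coordinates in the stated basis and equate coefficients in (L − 2·I) g = f
solving from the highest basis element down gives g = -(3/2)x^3 - (4/3)x^2 + x + 1/2
check: L g = 0
so L g − 2·g = 3x^3 + (8/3)x^2 - 2x - 1 = f ✓


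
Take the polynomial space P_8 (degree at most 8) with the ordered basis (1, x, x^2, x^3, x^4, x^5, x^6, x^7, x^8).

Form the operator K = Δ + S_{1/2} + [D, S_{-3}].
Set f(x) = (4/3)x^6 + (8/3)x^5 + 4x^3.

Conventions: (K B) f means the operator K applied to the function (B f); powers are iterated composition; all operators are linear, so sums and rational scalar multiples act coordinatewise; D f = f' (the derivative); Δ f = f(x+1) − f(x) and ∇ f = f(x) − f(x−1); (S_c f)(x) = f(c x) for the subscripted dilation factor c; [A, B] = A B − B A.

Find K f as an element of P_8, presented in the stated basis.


Δ f = 8x^5 + (100/3)x^4 + (160/3)x^3 + (176/3)x^2 + (100/3)x + 8
S_{1/2} f = (1/48)x^6 + (1/12)x^5 + (1/2)x^3
S_{-3} f = 972x^6 - 648x^5 - 108x^3
D S_{-3} f = 5832x^5 - 3240x^4 - 324x^2
D f = 8x^5 + (40/3)x^4 + 12x^2
S_{-3} D f = -1944x^5 + 1080x^4 + 108x^2
[D, S_{-3}] f = 7776x^5 - 4320x^4 - 432x^2
(Δ + S_{1/2} + [D, S_{-3}]) f = (1/48)x^6 + (93409/12)x^5 - (12860/3)x^4 + (323/6)x^3 - (1120/3)x^2 + (100/3)x + 8

the image equals g(x) = (1/48)x^6 + (93409/12)x^5 - (12860/3)x^4 + (323/6)x^3 - (1120/3)x^2 + (100/3)x + 8


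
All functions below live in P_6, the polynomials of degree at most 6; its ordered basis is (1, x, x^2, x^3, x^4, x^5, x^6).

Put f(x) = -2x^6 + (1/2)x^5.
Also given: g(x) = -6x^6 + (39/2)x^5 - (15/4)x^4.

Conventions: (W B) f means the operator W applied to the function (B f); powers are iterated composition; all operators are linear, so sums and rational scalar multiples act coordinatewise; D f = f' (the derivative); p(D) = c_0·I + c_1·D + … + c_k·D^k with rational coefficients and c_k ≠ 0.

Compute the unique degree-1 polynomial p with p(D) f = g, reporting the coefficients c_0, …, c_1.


p(D) = 3·I − (3/2)·D, i.e. c_0 = 3, c_1 = -3/2

D^0 f = -2x^6 + (1/2)x^5
D^1 f = -12x^5 + (5/2)x^4
matching coefficients of g against c_0 f + c_1 Df + … from the top degree down determines the c_i
solution: c_0 = 3, c_1 = -3/2


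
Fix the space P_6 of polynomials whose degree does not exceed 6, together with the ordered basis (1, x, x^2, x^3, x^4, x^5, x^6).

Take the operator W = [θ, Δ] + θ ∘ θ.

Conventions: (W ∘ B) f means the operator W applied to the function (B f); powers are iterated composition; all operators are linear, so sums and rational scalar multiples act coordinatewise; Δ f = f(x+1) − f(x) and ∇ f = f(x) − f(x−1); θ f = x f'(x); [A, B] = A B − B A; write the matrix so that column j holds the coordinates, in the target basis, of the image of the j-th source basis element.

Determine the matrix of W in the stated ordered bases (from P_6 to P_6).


the matrix is [[0, -1, -2, -3, -4, -5, -6]; [0, 1, -2, -6, -12, -20, -30]; [0, 0, 4, -3, -12, -30, -60]; [0, 0, 0, 9, -4, -20, -60]; [0, 0, 0, 0, 16, -5, -30]; [0, 0, 0, 0, 0, 25, -6]; [0, 0, 0, 0, 0, 0, 36]] (rows listed top to bottom)

image of 1: 0
image of x: x - 1
image of x^2: 4x^2 - 2x - 2
image of x^3: 9x^3 - 3x^2 - 6x - 3
image of x^4: 16x^4 - 4x^3 - 12x^2 - 12x - 4
image of x^5: 25x^5 - 5x^4 - 20x^3 - 30x^2 - 20x - 5
image of x^6: 36x^6 - 6x^5 - 30x^4 - 60x^3 - 60x^2 - 30x - 6
each image's coordinates form column j of the matrix


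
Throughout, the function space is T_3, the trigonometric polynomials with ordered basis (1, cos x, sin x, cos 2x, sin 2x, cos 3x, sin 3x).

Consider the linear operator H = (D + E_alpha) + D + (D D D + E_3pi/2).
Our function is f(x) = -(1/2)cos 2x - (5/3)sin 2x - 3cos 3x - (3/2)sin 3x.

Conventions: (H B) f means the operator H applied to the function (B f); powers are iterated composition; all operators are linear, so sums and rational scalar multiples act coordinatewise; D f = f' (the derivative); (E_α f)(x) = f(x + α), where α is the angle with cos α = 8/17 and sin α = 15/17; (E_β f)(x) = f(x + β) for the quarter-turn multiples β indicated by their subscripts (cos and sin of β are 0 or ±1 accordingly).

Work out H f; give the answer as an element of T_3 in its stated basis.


D f = -(10/3)cos 2x + sin 2x - (9/2)cos 3x + 9sin 3x
E_alpha f = -(639/578)cos 2x + (1165/867)sin 2x + (30813/9826)cos 3x + (5847/4913)sin 3x
(D + E_alpha) f = -(7697/1734)cos 2x + (2032/867)sin 2x - (6702/4913)cos 3x + (50064/4913)sin 3x
D f = -(10/3)cos 2x + sin 2x - (9/2)cos 3x + 9sin 3x
D f = -(10/3)cos 2x + sin 2x - (9/2)cos 3x + 9sin 3x
D D f = 2cos 2x + (20/3)sin 2x + 27cos 3x + (27/2)sin 3x
D D D f = (40/3)cos 2x - 4sin 2x + (81/2)cos 3x - 81sin 3x
E_3pi/2 f = (1/2)cos 2x + (5/3)sin 2x - (3/2)cos 3x + 3sin 3x
(D D D + E_3pi/2) f = (83/6)cos 2x - (7/3)sin 2x + 39cos 3x - 78sin 3x
((D + E_alpha) + D + (D D D + E_3pi/2)) f = (5255/867)cos 2x + (292/289)sin 2x + (325593/9826)cos 3x - (288933/4913)sin 3x

the result is g(x) = (5255/867)cos 2x + (292/289)sin 2x + (325593/9826)cos 3x - (288933/4913)sin 3x


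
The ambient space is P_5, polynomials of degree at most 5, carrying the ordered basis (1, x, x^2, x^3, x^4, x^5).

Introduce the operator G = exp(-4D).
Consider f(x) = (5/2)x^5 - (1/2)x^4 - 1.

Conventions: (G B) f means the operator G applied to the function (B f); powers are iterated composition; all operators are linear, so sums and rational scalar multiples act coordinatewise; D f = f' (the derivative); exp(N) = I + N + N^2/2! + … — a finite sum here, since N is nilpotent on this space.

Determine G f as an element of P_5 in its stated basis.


order-1 term: -50x^4 + 8x^3
order-2 term: 400x^3 - 48x^2
order-3 term: -1600x^2 + 128x
order-4 term: 3200x - 128
order-5 term: -2560
the series for exp(-4D) f terminates at order 5
exp(-4D) f = (5/2)x^5 - (101/2)x^4 + 408x^3 - 1648x^2 + 3328x - 2689

g(x) = (5/2)x^5 - (101/2)x^4 + 408x^3 - 1648x^2 + 3328x - 2689


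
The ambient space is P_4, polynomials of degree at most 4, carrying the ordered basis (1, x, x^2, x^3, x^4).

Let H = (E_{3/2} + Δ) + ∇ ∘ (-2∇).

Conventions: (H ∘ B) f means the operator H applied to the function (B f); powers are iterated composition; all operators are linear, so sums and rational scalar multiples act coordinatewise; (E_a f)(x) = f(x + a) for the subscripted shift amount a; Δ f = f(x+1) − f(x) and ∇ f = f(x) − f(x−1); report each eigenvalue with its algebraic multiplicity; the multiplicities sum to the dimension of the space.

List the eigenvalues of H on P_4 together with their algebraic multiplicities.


λ = 1 (multiplicity 5)

image of 1: 1
image of x: x + 5/2
image of x^2: x^2 + 5x - 3/4
image of x^3: x^3 + (15/2)x^2 - (9/4)x + 131/8
image of x^4: x^4 + 10x^3 - (9/2)x^2 + (131/2)x - 351/16
the matrix is upper triangular; its diagonal is (1, 1, 1, 1, 1)
for a triangular matrix the eigenvalues are the diagonal entries, with algebraic multiplicity their repetition count


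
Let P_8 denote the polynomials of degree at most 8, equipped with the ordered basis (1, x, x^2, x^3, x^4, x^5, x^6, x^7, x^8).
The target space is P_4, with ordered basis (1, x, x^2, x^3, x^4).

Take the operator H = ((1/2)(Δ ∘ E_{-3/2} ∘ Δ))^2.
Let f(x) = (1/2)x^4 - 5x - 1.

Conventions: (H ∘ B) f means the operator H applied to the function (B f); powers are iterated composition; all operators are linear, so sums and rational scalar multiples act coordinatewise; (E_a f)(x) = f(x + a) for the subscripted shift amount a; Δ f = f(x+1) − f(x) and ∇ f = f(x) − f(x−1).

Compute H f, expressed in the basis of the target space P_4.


Δ f = 2x^3 + 3x^2 + 2x - 9/2
E_{-3/2} Δ f = 2x^3 - 6x^2 + (13/2)x - 15/2
Δ E_{-3/2} Δ f = 6x^2 - 6x + 5/2
((1/2)(Δ ∘ E_{-3/2} ∘ Δ)) f = 3x^2 - 3x + 5/4
Δ ((1/2)(Δ ∘ E_{-3/2} ∘ Δ)) f = 6x
E_{-3/2} Δ ((1/2)(Δ ∘ E_{-3/2} ∘ Δ)) f = 6x - 9
Δ E_{-3/2} Δ ((1/2)(Δ ∘ E_{-3/2} ∘ Δ)) f = 6
((1/2)(Δ ∘ E_{-3/2} ∘ Δ)) ((1/2)(Δ ∘ E_{-3/2} ∘ Δ)) f = 3

the image equals g(x) = 3


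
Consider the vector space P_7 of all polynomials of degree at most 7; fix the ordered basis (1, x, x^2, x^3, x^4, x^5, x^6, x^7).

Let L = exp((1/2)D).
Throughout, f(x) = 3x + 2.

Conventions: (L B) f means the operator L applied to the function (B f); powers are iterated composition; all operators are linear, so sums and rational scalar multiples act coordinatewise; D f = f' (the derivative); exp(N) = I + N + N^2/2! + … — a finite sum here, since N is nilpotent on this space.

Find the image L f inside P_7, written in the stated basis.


order-1 term: 3/2
the series for exp((1/2)D) f terminates at order 1
exp((1/2)D) f = 3x + 7/2

g(x) = 3x + 7/2


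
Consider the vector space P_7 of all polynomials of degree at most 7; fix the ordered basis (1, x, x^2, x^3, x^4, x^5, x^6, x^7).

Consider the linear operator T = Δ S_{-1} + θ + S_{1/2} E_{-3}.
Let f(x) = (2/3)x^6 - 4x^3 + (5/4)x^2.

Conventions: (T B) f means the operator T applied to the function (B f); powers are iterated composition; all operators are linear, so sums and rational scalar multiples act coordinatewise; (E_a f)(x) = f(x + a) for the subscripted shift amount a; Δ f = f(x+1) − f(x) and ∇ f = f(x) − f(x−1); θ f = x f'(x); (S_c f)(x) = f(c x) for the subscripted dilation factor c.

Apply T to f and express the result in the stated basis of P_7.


S_{-1} f = (2/3)x^6 + 4x^3 + (5/4)x^2
Δ S_{-1} f = 4x^5 + 10x^4 + (40/3)x^3 + 22x^2 + (37/2)x + 71/12
θ f = 4x^6 - 12x^3 + (5/2)x^2
E_{-3} f = (2/3)x^6 - 12x^5 + 90x^4 - 364x^3 + (3389/4)x^2 - (2175/2)x + 2421/4
S_{1/2} E_{-3} f = (1/96)x^6 - (3/8)x^5 + (45/8)x^4 - (91/2)x^3 + (3389/16)x^2 - (2175/4)x + 2421/4
(Δ S_{-1} + θ + S_{1/2} E_{-3}) f = (385/96)x^6 + (29/8)x^5 + (125/8)x^4 - (265/6)x^3 + (3781/16)x^2 - (2101/4)x + 3667/6

g(x) = (385/96)x^6 + (29/8)x^5 + (125/8)x^4 - (265/6)x^3 + (3781/16)x^2 - (2101/4)x + 3667/6


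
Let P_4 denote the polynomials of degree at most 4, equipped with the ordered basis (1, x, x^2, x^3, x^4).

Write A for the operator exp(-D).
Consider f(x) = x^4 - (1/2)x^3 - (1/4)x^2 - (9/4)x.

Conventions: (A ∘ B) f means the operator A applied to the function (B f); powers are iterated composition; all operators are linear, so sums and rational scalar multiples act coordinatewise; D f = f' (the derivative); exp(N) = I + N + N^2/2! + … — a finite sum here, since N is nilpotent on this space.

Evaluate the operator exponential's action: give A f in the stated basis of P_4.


g(x) = x^4 - (9/2)x^3 + (29/4)x^2 - (29/4)x + 7/2

order-1 term: -4x^3 + (3/2)x^2 + (1/2)x + 9/4
order-2 term: 6x^2 - (3/2)x - 1/4
order-3 term: -4x + 1/2
order-4 term: 1
the series for exp(-D) f terminates at order 4
exp(-D) f = x^4 - (9/2)x^3 + (29/4)x^2 - (29/4)x + 7/2
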